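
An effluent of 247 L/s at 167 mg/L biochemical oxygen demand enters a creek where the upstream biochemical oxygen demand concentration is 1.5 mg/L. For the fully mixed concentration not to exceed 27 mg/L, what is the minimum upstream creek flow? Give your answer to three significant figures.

Set C_mix = 27: (Q·1.500 + 247.0·167.0) / (Q + 247.0) = 27
→ Q = 247.0·(167.0 − 27)/(27 − 1.500) = 1356 L/s.

1360 L/s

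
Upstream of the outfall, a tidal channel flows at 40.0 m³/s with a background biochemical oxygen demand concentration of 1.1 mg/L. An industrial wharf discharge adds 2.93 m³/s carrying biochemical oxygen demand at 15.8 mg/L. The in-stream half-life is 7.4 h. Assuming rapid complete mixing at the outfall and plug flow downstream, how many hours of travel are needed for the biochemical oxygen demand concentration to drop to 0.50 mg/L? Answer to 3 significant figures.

15.3 h

After mixing, C = (40.00·1.100 + 2.930·15.80) / 42.93 = 90.29/42.93 = 2.103 mg/L.
Half-life 7.4 h → k = ln 2 / 7.4 = 0.09367 h⁻¹ = 2.248 d⁻¹.
2.103·exp(−k·t) = 0.50 → t = ln(2.103/0.50)/k = 55220 s = 15.34 h.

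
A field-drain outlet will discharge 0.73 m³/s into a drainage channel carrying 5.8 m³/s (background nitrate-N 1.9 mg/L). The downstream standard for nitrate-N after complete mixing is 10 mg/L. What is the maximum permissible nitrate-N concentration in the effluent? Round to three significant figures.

At the limit, (Qr·Cr + Qe·Cₑ)/(Qr + Qe) = 10:
Cₑ = (6.530·10 − 5.800·1.900) / 0.7300 = 74.36 mg/L.

74.4 mg/L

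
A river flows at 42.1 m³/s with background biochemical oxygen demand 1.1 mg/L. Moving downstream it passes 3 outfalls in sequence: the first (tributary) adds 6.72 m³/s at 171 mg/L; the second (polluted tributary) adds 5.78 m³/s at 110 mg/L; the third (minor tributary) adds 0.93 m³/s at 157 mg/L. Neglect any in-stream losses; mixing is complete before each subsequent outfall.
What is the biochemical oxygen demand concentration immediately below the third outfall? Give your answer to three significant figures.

35.6 mg/L

After outfall 1: Q = 42.10 + 6.720 = 48.82 m³/s; C = (42.10·1.100 + 6.720·171.0)/48.82 = 24.49 mg/L.
After outfall 2: Q = 48.82 + 5.780 = 54.60 m³/s; C = (48.82·24.49 + 5.780·110.0)/54.60 = 33.54 mg/L.
After outfall 3: Q = 54.60 + 0.9300 = 55.53 m³/s; C = (54.60·33.54 + 0.9300·157.0)/55.53 = 35.61 mg/L.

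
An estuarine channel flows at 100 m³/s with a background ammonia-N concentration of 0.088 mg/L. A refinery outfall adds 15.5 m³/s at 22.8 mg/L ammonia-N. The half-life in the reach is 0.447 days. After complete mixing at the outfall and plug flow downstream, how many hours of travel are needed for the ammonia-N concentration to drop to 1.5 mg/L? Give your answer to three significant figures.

Conservation of mass: C = (100.0·0.08800 + 15.50·22.80) / 115.5 = 362.2/115.5 = 3.136 mg/L.
Half-life 0.447 d → k = ln 2 / 0.447 = 1.551 d⁻¹.
3.136·exp(−k·t) = 1.5 → t = ln(3.136/1.5)/k = 41090 s = 11.41 h.

11.4 h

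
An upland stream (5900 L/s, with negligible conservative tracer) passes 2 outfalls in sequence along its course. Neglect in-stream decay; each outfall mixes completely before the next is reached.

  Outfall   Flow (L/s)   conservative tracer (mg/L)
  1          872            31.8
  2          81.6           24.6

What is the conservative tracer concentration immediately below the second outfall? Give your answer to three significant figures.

Outfall 1: combined Q = 6772 L/s; C = (5900·0 + 872.0·31.80)/6772 = 4.095 mg/L.
Outfall 2: combined Q = 6854 L/s; C = (6772·4.095 + 81.60·24.60)/6854 = 4.339 mg/L.

4.34 mg/L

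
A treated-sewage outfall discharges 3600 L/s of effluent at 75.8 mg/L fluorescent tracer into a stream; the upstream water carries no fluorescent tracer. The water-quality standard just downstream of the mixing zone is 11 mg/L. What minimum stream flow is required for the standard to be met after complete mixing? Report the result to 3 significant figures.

Set C_mix = 11: (Q·0 + 3600·75.80) / (Q + 3600) = 11
→ Q = 3600·(75.80 − 11)/(11 − 0) = 21210 L/s.

21200 L/s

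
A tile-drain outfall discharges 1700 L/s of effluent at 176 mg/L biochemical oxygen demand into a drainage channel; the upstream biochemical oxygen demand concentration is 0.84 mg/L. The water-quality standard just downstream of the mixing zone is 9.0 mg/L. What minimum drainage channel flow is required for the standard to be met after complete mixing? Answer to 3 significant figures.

34800 L/s

Set C_mix = 9.0: (Q·0.8400 + 1700·176.0) / (Q + 1700) = 9.0
→ Q = 1700·(176.0 − 9.0)/(9.0 − 0.8400) = 34790 L/s.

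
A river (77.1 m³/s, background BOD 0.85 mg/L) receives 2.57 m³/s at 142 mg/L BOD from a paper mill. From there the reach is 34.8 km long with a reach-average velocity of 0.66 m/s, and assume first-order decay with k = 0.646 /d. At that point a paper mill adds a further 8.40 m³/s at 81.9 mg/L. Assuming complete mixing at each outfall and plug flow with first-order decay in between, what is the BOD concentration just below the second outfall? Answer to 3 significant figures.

Mass balance: C = (77.10·0.8500 + 2.570·142.0) / 79.67 = 430.5/79.67 = 5.403 mg/L; combined flow 79.67 m³/s.
Travel time t = 34.8·1000 / 0.66 = 52730 s = 14.65 h.
First-order decay: C = 5.403·exp(−k·t) = 5.403·0.6742 = 3.643 mg/L.
At the second outfall, C = (79.67·3.643 + 8.400·81.90) / (79.67 + 8.400) = 11.11 mg/L.

11.1 mg/L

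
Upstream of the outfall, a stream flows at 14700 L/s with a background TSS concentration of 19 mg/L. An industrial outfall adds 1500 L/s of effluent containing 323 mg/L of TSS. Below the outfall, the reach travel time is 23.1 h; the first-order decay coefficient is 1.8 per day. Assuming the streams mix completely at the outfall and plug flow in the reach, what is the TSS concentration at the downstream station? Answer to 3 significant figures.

8.34 mg/L

Mass balance: C = (14700·19.00 + 1500·323.0) / 16200 = 763800/16200 = 47.15 mg/L.
After decay, C = 47.15 × e^(−kt) = 47.15 × 0.1768 = 8.338 mg/L.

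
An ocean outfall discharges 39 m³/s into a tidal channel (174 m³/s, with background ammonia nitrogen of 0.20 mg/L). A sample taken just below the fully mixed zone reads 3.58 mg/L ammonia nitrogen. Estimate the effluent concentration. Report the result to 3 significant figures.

18.7 mg/L

Mass balance: 174.0·0.2000 + 39.00·Cₑ = 213.0·3.580
→ Cₑ = (213.0·3.580 − 174.0·0.2000) / 39.00 = 18.66 mg/L.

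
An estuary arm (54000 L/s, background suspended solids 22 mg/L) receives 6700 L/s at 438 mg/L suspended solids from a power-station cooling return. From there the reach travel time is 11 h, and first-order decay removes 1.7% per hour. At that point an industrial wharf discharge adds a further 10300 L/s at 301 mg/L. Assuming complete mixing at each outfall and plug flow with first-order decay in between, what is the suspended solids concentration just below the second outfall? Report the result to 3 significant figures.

91.8 mg/L

Conservation of mass: C = (54000·22.00 + 6700·438.0) / 60700 = 4123000/60700 = 67.92 mg/L; combined flow 60700 L/s.
1.7%/h lost → k = −ln(1 − 0.017) = 0.01715 h⁻¹.
First-order decay: C = 67.92·exp(−k·t) = 67.92·0.8281 = 56.24 mg/L.
Second outfall: C = (60700·56.24 + 10300·301.0)/71000 = 91.75 mg/L.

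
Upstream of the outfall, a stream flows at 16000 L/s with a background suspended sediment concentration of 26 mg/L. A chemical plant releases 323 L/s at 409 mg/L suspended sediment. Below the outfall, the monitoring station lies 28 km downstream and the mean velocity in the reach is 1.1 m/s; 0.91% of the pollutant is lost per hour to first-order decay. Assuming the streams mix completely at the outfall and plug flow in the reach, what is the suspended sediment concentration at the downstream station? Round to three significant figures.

Conservation of mass: C = (16000·26.00 + 323.0·409.0) / 16320 = 548100/16320 = 33.58 mg/L.
Travel time t = 28·1000 / 1.1 = 25450 s = 7.071 h.
0.91%/h lost → k = −ln(1 − 0.0091) = 0.009142 h⁻¹.
Decay over the reach: 33.58·exp(−kt) = 33.58·0.9374 = 31.48 mg/L.

31.5 mg/L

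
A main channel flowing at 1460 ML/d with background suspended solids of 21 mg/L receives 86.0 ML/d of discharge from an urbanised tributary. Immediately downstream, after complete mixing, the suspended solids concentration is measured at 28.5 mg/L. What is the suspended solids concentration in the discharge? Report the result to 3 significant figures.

156 mg/L

Mass balance: 1460·21.00 + 86.00·Cₑ = 1546·28.50
→ Cₑ = (1546·28.50 − 1460·21.00) / 86.00 = 155.8 mg/L.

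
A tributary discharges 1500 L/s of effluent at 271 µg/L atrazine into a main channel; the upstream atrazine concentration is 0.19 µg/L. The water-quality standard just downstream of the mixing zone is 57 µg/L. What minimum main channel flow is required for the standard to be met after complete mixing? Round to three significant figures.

Set C_mix = 57: (Q·0.1900 + 1500·271.0) / (Q + 1500) = 57
→ Q = 1500·(271.0 − 57)/(57 − 0.1900) = 5650 L/s.

5650 L/s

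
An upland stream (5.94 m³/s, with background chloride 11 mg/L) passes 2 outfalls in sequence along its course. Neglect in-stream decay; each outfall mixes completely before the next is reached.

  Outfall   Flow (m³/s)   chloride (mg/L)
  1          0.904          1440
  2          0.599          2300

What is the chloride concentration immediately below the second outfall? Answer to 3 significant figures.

After outfall 1: Q = 5.940 + 0.9040 = 6.844 m³/s; C = (5.940·11.00 + 0.9040·1440)/6.844 = 199.8 mg/L.
After outfall 2: Q = 6.844 + 0.5990 = 7.443 m³/s; C = (6.844·199.8 + 0.5990·2300)/7.443 = 368.8 mg/L.

369 mg/L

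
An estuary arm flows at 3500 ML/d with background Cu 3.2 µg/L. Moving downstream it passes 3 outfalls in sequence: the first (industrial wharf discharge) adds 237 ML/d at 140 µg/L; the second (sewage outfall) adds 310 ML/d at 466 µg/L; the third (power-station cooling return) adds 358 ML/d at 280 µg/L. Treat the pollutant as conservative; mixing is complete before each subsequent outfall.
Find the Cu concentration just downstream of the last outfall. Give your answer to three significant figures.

Below outfall 1: Q → 3737 ML/d, C = (3500·3.200 + 237.0·140.0)/3737 = 11.88 µg/L.
Below outfall 2: Q → 4047 ML/d, C = (3737·11.88 + 310.0·466.0)/4047 = 46.66 µg/L.
Below outfall 3: Q → 4405 ML/d, C = (4047·46.66 + 358.0·280.0)/4405 = 65.63 µg/L.

65.6 µg/L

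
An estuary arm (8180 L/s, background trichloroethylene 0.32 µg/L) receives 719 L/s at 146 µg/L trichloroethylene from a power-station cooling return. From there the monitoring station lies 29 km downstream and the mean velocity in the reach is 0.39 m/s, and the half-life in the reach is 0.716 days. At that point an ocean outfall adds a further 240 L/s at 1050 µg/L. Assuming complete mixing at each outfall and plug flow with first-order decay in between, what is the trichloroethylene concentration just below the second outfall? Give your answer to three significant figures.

32.7 µg/L

After mixing, C = (8180·0.3200 + 719.0·146.0) / 8899 = 107600/8899 = 12.09 µg/L; combined flow 8899 L/s.
Travel time t = 29·1000 / 0.39 = 74360 s = 20.66 h.
Half-life 0.716 d → k = ln 2 / 0.716 = 0.9681 d⁻¹.
Applying C = C₀e^(−kt): 12.09 × 0.4347 = 5.255 µg/L.
Second outfall: C = (8899·5.255 + 240.0·1050)/9139 = 32.69 µg/L.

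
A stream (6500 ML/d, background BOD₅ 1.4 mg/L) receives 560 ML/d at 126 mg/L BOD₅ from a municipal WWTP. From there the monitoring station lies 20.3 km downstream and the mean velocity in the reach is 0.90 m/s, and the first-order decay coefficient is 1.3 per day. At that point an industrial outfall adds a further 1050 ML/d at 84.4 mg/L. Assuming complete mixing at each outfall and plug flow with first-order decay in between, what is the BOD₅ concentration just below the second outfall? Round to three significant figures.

17.9 mg/L

Mixed concentration C = ΣQC/ΣQ = (6500·1.400 + 560.0·126.0) / 7060 = 79660/7060 = 11.28 mg/L; combined flow 7060 ML/d.
Travel time t = 20.3·1000 / 0.90 = 22560 s = 6.265 h.
Decay over the reach: 11.28·exp(−kt) = 11.28·0.7122 = 8.036 mg/L.
Second outfall: C = (7060·8.036 + 1050·84.40)/8110 = 17.92 mg/L.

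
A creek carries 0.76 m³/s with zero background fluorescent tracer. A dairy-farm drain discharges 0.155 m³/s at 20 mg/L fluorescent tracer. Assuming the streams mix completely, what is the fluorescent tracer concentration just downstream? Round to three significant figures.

Conservation of mass: C = (0.7600·0 + 0.1550·20.00) / 0.9150 = 3.100/0.9150 = 3.388 mg/L.

3.39 mg/L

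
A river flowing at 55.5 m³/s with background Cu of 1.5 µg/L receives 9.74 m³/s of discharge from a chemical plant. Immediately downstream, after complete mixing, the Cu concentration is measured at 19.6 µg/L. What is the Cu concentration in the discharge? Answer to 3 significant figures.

Mass balance: 55.50·1.500 + 9.740·Cₑ = 65.24·19.60
→ Cₑ = (65.24·19.60 − 55.50·1.500) / 9.740 = 122.7 µg/L.

123 µg/L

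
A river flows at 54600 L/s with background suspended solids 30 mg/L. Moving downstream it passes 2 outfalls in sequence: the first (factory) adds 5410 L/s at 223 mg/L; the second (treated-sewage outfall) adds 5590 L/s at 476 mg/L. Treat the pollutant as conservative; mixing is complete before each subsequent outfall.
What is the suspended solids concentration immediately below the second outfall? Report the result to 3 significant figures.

83.9 mg/L

After outfall 1: Q = 54600 + 5410 = 60010 L/s; C = (54600·30.00 + 5410·223.0)/60010 = 47.40 mg/L.
After outfall 2: Q = 60010 + 5590 = 65600 L/s; C = (60010·47.40 + 5590·476.0)/65600 = 83.92 mg/L.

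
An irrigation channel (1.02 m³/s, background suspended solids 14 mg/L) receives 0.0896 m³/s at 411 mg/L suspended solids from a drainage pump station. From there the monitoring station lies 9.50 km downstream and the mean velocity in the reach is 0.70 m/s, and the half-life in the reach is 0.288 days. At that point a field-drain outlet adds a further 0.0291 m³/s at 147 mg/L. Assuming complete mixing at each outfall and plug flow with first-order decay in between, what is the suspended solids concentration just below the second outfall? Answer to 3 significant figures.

34.5 mg/L

Conservation of mass: C = (1.020·14.00 + 0.08960·411.0) / 1.110 = 51.11/1.110 = 46.06 mg/L; combined flow 1.110 m³/s.
Travel time t = 9.50·1000 / 0.70 = 13570 s = 3.770 h.
Half-life 0.288 d → k = ln 2 / 0.288 = 2.407 d⁻¹.
Applying C = C₀e^(−kt): 46.06 × 0.6852 = 31.56 mg/L.
Second outfall: C = (1.110·31.56 + 0.02910·147.0)/1.139 = 34.51 mg/L.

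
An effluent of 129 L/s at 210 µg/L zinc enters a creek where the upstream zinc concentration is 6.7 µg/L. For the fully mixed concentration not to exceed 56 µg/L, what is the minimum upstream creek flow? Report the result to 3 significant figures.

403 L/s

Set C_mix = 56: (Q·6.700 + 129.0·210.0) / (Q + 129.0) = 56
→ Q = 129.0·(210.0 − 56)/(56 − 6.700) = 403.0 L/s.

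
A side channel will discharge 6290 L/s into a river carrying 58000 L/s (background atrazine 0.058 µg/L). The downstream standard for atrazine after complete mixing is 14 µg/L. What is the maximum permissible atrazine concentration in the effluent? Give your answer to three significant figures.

At the limit, (Qr·Cr + Qe·Cₑ)/(Qr + Qe) = 14:
Cₑ = (64290·14 − 58000·0.05800) / 6290 = 142.6 µg/L.

143 µg/L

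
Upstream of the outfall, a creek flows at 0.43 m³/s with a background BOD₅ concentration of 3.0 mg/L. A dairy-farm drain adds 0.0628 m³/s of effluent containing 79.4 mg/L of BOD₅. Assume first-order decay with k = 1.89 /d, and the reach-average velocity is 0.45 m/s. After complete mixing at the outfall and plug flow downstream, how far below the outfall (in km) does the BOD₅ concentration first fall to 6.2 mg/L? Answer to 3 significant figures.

Mass balance: C = (0.4300·3.000 + 0.06280·79.40) / 0.4928 = 6.276/0.4928 = 12.74 mg/L.
Set 12.74·exp(−k·t) = 6.2 → t = ln(12.74/6.2)/k = 32910 s = 9.141 h.
Distance = v·t = 0.45·32910 = 14810 m = 14.81 km.

14.8 km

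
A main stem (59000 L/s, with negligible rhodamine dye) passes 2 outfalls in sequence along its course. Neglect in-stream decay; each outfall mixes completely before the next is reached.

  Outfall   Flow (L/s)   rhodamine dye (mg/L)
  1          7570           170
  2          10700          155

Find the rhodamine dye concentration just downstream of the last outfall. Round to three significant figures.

After outfall 1: Q = 59000 + 7570 = 66570 L/s; C = (59000·0 + 7570·170.0)/66570 = 19.33 mg/L.
After outfall 2: Q = 66570 + 10700 = 77270 L/s; C = (66570·19.33 + 10700·155.0)/77270 = 38.12 mg/L.

38.1 mg/L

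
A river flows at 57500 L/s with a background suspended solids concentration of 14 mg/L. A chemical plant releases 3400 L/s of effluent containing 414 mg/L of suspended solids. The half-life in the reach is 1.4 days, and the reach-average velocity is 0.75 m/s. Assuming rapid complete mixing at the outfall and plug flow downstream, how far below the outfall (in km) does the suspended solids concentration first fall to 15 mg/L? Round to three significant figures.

116 km

Conservation of mass: C = (57500·14.00 + 3400·414.0) / 60900 = 2213000/60900 = 36.33 mg/L.
Half-life 1.4 d → k = ln 2 / 1.4 = 0.4951 d⁻¹.
Set 36.33·exp(−k·t) = 15 → t = ln(36.33/15)/k = 154400 s = 42.88 h.
Distance = v·t = 0.75·154400 = 115800 m = 115.8 km.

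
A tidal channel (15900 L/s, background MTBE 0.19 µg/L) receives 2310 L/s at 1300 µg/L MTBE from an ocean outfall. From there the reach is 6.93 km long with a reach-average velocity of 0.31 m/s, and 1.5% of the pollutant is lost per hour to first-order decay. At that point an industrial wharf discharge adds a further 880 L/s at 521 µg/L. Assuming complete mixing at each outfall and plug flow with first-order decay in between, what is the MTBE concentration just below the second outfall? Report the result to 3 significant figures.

Mass balance: C = (15900·0.1900 + 2310·1300) / 18210 = 3006000/18210 = 165.1 µg/L; combined flow 18210 L/s.
Travel time t = 6.93·1000 / 0.31 = 22350 s = 6.210 h.
1.5%/h lost → k = −ln(1 − 0.015) = 0.01511 h⁻¹.
First-order decay: C = 165.1·exp(−k·t) = 165.1·0.9104 = 150.3 µg/L.
At the second outfall, C = (18210·150.3 + 880.0·521.0) / (18210 + 880.0) = 167.4 µg/L.

167 µg/L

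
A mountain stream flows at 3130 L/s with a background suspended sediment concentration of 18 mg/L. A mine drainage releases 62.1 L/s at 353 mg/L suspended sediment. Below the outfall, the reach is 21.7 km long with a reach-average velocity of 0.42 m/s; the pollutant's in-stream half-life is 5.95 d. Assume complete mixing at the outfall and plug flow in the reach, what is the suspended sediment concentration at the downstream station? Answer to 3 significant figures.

22.9 mg/L

Mixed concentration C = ΣQC/ΣQ = (3130·18.00 + 62.10·353.0) / 3192 = 78260/3192 = 24.52 mg/L.
Travel time t = 21.7·1000 / 0.42 = 51670 s = 14.35 h.
Half-life 5.95 d → k = ln 2 / 5.95 = 0.1165 d⁻¹.
Decay over the reach: 24.52·exp(−kt) = 24.52·0.9327 = 22.87 mg/L.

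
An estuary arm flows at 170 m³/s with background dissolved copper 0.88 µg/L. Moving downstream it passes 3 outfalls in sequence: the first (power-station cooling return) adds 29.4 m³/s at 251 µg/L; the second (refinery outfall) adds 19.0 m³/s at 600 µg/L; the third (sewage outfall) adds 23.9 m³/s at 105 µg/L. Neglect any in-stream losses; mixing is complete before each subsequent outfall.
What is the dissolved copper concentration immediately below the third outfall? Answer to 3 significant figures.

88.5 µg/L

Below outfall 1: Q → 199.4 m³/s, C = (170.0·0.8800 + 29.40·251.0)/199.4 = 37.76 µg/L.
Below outfall 2: Q → 218.4 m³/s, C = (199.4·37.76 + 19.00·600.0)/218.4 = 86.67 µg/L.
Below outfall 3: Q → 242.3 m³/s, C = (218.4·86.67 + 23.90·105.0)/242.3 = 88.48 µg/L.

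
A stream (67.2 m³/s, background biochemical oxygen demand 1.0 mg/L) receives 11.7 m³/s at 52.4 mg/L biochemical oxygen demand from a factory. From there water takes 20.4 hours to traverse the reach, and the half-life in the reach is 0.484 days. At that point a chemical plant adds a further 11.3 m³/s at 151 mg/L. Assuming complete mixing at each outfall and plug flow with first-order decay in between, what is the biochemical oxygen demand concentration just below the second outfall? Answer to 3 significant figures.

21.1 mg/L

After mixing, C = (67.20·1.000 + 11.70·52.40) / 78.90 = 680.3/78.90 = 8.622 mg/L; combined flow 78.90 m³/s.
Half-life 0.484 d → k = ln 2 / 0.484 = 1.432 d⁻¹.
After decay, C = 8.622 × e^(−kt) = 8.622 × 0.2960 = 2.552 mg/L.
Second outfall: C = (78.90·2.552 + 11.30·151.0)/90.20 = 21.15 mg/L.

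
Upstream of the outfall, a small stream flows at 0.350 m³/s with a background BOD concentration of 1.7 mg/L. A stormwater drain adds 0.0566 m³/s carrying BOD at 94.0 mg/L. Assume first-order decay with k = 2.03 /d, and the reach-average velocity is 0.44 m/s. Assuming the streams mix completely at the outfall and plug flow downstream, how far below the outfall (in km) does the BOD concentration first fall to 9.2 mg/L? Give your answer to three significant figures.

8.58 km

Flow-weighted average: C = (0.3500·1.700 + 0.05660·94.00) / 0.4066 = 5.915/0.4066 = 14.55 mg/L.
Set 14.55·exp(−k·t) = 9.2 → t = ln(14.55/9.2)/k = 19510 s = 5.418 h.
Distance = v·t = 0.44·19510 = 8582 m = 8.582 km.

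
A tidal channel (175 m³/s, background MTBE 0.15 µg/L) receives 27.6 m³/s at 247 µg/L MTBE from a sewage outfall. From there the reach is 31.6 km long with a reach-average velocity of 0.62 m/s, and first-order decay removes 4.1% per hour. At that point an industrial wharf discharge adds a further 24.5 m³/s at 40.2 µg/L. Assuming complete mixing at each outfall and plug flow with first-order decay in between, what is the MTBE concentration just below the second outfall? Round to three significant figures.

Conservation of mass: C = (175.0·0.1500 + 27.60·247.0) / 202.6 = 6843/202.6 = 33.78 µg/L; combined flow 202.6 m³/s.
Travel time t = 31.6·1000 / 0.62 = 50970 s = 14.16 h.
4.1%/h lost → k = −ln(1 − 0.041) = 0.04186 h⁻¹.
Applying C = C₀e^(−kt): 33.78 × 0.5528 = 18.67 µg/L.
At the second outfall, C = (202.6·18.67 + 24.50·40.20) / (202.6 + 24.50) = 21.00 µg/L.

21.0 µg/L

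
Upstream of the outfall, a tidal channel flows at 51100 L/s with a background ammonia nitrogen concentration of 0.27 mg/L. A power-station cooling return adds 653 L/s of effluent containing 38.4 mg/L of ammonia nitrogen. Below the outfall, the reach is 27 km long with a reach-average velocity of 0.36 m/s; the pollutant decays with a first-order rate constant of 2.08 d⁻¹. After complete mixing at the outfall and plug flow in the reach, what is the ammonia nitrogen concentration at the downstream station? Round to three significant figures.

0.123 mg/L

After mixing, C = (51100·0.2700 + 653.0·38.40) / 51750 = 38870/51750 = 0.7511 mg/L.
Travel time t = 27·1000 / 0.36 = 75000 s = 20.83 h.
After decay, C = 0.7511 × e^(−kt) = 0.7511 × 0.1644 = 0.1235 mg/L.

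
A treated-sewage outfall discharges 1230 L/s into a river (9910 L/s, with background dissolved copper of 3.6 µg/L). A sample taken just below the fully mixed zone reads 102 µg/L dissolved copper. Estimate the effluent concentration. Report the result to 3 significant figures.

895 µg/L

Mass balance: 9910·3.600 + 1230·Cₑ = 11140·102.0
→ Cₑ = (11140·102.0 − 9910·3.600) / 1230 = 894.8 µg/L.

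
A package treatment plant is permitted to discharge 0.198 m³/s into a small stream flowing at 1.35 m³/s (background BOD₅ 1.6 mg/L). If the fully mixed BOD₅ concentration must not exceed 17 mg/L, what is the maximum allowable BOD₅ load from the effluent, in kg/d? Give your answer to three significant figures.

2090 kg/d

Mass balance at the limit: 1.350·1.600 + 0.1980·Cₑ = 1.548·17 → Cₑ = 122.0 mg/L.
Load = 0.1980 m³/s × 122.0 g/m³ × 86 400 s/d = 2087 kg/d.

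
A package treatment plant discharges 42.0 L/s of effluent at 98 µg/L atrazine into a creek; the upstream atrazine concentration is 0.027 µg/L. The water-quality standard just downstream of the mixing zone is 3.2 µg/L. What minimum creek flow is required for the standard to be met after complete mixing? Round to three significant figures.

Set C_mix = 3.2: (Q·0.02700 + 42.00·98.00) / (Q + 42.00) = 3.2
→ Q = 42.00·(98.00 − 3.2)/(3.2 − 0.02700) = 1255 L/s.

1250 L/s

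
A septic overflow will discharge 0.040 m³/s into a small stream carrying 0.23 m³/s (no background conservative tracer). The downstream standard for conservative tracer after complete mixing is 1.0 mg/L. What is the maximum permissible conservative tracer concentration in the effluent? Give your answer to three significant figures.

At the limit, (Qr·Cr + Qe·Cₑ)/(Qr + Qe) = 1.0:
Cₑ = (0.2700·1.0 − 0.2300·0) / 0.04000 = 6.750 mg/L.

6.75 mg/L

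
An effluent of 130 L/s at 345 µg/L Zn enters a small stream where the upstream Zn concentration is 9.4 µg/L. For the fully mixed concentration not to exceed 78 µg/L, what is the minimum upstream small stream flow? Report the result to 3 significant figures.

Set C_mix = 78: (Q·9.400 + 130.0·345.0) / (Q + 130.0) = 78
→ Q = 130.0·(345.0 − 78)/(78 − 9.400) = 506.0 L/s.

506 L/s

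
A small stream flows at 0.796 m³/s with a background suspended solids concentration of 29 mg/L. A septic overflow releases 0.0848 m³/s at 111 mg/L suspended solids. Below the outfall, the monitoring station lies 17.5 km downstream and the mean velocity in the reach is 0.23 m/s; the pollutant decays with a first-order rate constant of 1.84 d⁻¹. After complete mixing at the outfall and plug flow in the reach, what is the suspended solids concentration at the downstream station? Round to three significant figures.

7.30 mg/L

Mixed concentration C = ΣQC/ΣQ = (0.7960·29.00 + 0.08480·111.0) / 0.8808 = 32.50/0.8808 = 36.89 mg/L.
Travel time t = 17.5·1000 / 0.23 = 76090 s = 21.14 h.
After decay, C = 36.89 × e^(−kt) = 36.89 × 0.1978 = 7.299 mg/L.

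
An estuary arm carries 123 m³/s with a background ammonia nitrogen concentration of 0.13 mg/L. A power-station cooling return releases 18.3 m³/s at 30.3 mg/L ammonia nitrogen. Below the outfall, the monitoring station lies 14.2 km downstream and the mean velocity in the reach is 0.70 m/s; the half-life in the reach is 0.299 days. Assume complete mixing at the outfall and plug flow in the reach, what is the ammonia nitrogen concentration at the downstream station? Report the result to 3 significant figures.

Flow-weighted average: C = (123.0·0.1300 + 18.30·30.30) / 141.3 = 570.5/141.3 = 4.037 mg/L.
Travel time t = 14.2·1000 / 0.70 = 20290 s = 5.635 h.
Half-life 0.299 d → k = ln 2 / 0.299 = 2.318 d⁻¹.
Applying C = C₀e^(−kt): 4.037 × 0.5803 = 2.343 mg/L.

2.34 mg/L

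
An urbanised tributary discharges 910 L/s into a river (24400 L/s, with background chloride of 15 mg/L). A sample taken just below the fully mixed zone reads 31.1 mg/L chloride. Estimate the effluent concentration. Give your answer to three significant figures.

463 mg/L

Mass balance: 24400·15.00 + 910.0·Cₑ = 25310·31.10
→ Cₑ = (25310·31.10 − 24400·15.00) / 910.0 = 462.8 mg/L.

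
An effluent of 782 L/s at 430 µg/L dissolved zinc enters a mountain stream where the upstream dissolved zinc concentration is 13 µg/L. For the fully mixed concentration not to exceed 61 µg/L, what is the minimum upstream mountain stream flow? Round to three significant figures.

6010 L/s

Set C_mix = 61: (Q·13.00 + 782.0·430.0) / (Q + 782.0) = 61
→ Q = 782.0·(430.0 − 61)/(61 − 13.00) = 6012 L/s.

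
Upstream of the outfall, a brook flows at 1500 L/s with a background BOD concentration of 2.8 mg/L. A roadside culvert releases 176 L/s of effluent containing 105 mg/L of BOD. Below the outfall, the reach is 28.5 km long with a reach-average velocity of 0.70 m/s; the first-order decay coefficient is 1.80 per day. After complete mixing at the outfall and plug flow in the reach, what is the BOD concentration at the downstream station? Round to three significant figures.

After mixing, C = (1500·2.800 + 176.0·105.0) / 1676 = 22680/1676 = 13.53 mg/L.
Travel time t = 28.5·1000 / 0.70 = 40710 s = 11.31 h.
Decay over the reach: 13.53·exp(−kt) = 13.53·0.4282 = 5.794 mg/L.

5.79 mg/L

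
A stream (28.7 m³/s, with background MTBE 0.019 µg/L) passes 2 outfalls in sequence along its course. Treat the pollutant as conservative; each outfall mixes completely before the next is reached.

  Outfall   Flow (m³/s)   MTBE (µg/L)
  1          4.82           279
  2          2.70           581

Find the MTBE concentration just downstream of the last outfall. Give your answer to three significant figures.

After outfall 1: Q = 28.70 + 4.820 = 33.52 m³/s; C = (28.70·0.01900 + 4.820·279.0)/33.52 = 40.14 µg/L.
After outfall 2: Q = 33.52 + 2.700 = 36.22 m³/s; C = (33.52·40.14 + 2.700·581.0)/36.22 = 80.45 µg/L.

80.5 µg/L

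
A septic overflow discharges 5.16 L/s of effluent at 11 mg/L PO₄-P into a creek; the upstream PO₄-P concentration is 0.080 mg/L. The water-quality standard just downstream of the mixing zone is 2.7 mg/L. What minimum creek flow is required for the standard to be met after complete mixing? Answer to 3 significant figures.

16.3 L/s

Set C_mix = 2.7: (Q·0.08000 + 5.160·11.00) / (Q + 5.160) = 2.7
→ Q = 5.160·(11.00 − 2.7)/(2.7 − 0.08000) = 16.35 L/s.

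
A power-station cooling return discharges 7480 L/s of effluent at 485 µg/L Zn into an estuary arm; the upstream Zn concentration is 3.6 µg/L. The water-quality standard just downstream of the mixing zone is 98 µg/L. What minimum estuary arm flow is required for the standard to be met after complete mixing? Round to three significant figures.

30700 L/s

Set C_mix = 98: (Q·3.600 + 7480·485.0) / (Q + 7480) = 98
→ Q = 7480·(485.0 − 98)/(98 − 3.600) = 30660 L/s.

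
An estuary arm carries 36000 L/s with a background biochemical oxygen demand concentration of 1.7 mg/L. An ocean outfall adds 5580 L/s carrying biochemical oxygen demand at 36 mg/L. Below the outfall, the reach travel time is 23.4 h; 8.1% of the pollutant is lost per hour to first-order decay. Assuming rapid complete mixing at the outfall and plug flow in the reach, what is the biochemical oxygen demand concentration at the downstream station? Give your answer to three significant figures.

0.873 mg/L

Mixed concentration C = ΣQC/ΣQ = (36000·1.700 + 5580·36.00) / 41580 = 262100/41580 = 6.303 mg/L.
8.1%/h lost → k = −ln(1 − 0.081) = 0.08447 h⁻¹.
Applying C = C₀e^(−kt): 6.303 × 0.1385 = 0.8732 mg/L.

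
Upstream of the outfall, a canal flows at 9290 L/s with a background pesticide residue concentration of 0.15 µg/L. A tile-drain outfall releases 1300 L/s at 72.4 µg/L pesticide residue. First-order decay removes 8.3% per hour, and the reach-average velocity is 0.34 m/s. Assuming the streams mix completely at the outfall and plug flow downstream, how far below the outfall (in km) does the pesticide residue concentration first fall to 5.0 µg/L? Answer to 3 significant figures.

8.33 km

Conservation of mass: C = (9290·0.1500 + 1300·72.40) / 10590 = 95510/10590 = 9.019 µg/L.
8.3%/h lost → k = −ln(1 − 0.083) = 0.08665 h⁻¹.
Set 9.019·exp(−k·t) = 5.0 → t = ln(9.019/5.0)/k = 24510 s = 6.808 h.
Distance = v·t = 0.34·24510 = 8333 m = 8.333 km.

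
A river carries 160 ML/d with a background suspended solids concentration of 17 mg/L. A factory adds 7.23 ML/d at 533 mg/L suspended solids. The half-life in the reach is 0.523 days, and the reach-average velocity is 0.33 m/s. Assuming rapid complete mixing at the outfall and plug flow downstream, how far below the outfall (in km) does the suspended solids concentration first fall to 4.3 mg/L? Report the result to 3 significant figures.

After mixing, C = (160.0·17.00 + 7.230·533.0) / 167.2 = 6574/167.2 = 39.31 mg/L.
Half-life 0.523 d → k = ln 2 / 0.523 = 1.325 d⁻¹.
Set 39.31·exp(−k·t) = 4.3 → t = ln(39.31/4.3)/k = 144300 s = 40.07 h.
Distance = v·t = 0.33·144300 = 47600 m = 47.60 km.

47.6 km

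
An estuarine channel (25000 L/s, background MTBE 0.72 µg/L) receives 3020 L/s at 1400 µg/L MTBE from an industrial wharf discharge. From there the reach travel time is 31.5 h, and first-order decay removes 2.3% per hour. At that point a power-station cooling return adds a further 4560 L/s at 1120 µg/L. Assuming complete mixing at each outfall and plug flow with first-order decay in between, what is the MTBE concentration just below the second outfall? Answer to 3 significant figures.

219 µg/L

Conservation of mass: C = (25000·0.7200 + 3020·1400) / 28020 = 4246000/28020 = 151.5 µg/L; combined flow 28020 L/s.
2.3%/h lost → k = −ln(1 − 0.023) = 0.02327 h⁻¹.
First-order decay: C = 151.5·exp(−k·t) = 151.5·0.4805 = 72.81 µg/L.
At the second outfall, C = (28020·72.81 + 4560·1120) / (28020 + 4560) = 219.4 µg/L.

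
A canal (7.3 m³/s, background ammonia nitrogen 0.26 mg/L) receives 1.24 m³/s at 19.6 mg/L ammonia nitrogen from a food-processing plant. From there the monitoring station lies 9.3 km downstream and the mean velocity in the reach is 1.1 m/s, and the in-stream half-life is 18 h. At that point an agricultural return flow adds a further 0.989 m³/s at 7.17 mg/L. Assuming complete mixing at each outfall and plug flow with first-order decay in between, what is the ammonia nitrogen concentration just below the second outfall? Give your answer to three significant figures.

Conservation of mass: C = (7.300·0.2600 + 1.240·19.60) / 8.540 = 26.20/8.540 = 3.068 mg/L; combined flow 8.540 m³/s.
Travel time t = 9.3·1000 / 1.1 = 8455 s = 2.348 h.
Half-life 18 h → k = ln 2 / 18 = 0.03851 h⁻¹ = 0.9242 d⁻¹.
After decay, C = 3.068 × e^(−kt) = 3.068 × 0.9135 = 2.803 mg/L.
Second outfall: C = (8.540·2.803 + 0.9890·7.170)/9.529 = 3.256 mg/L.

3.26 mg/L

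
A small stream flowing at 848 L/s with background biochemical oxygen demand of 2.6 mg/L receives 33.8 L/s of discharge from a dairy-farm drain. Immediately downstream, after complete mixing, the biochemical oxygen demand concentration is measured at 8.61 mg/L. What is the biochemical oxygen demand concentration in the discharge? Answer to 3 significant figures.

159 mg/L

Mass balance: 848.0·2.600 + 33.80·Cₑ = 881.8·8.610
→ Cₑ = (881.8·8.610 − 848.0·2.600) / 33.80 = 159.4 mg/L.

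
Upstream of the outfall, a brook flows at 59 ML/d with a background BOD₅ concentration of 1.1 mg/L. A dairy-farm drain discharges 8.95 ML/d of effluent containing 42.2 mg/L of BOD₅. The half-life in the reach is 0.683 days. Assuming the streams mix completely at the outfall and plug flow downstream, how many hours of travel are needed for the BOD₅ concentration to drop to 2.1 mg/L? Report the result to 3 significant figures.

26.8 h

Conservation of mass: C = (59.00·1.100 + 8.950·42.20) / 67.95 = 442.6/67.95 = 6.513 mg/L.
Half-life 0.683 d → k = ln 2 / 0.683 = 1.015 d⁻¹.
6.513·exp(−k·t) = 2.1 → t = ln(6.513/2.1)/k = 96370 s = 26.77 h.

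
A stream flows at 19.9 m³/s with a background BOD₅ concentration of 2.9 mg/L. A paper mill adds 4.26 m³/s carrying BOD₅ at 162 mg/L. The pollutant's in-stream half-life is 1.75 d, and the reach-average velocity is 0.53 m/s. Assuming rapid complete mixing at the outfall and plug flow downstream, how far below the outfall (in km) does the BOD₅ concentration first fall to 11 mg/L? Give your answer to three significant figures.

Flow-weighted average: C = (19.90·2.900 + 4.260·162.0) / 24.16 = 747.8/24.16 = 30.95 mg/L.
Half-life 1.75 d → k = ln 2 / 1.75 = 0.3961 d⁻¹.
Set 30.95·exp(−k·t) = 11 → t = ln(30.95/11)/k = 225700 s = 62.69 h.
Distance = v·t = 0.53·225700 = 119600 m = 119.6 km.

120 km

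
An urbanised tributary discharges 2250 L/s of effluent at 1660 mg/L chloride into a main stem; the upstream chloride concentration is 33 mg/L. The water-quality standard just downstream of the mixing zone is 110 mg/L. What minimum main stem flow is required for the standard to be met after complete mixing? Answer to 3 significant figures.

45300 L/s

Set C_mix = 110: (Q·33.00 + 2250·1660) / (Q + 2250) = 110
→ Q = 2250·(1660 − 110)/(110 − 33.00) = 45290 L/s.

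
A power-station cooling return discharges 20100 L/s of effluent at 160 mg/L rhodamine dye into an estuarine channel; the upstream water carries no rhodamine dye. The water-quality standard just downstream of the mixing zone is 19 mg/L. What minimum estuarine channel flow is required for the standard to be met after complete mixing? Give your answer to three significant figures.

149000 L/s

Set C_mix = 19: (Q·0 + 20100·160.0) / (Q + 20100) = 19
→ Q = 20100·(160.0 − 19)/(19 − 0) = 149200 L/s.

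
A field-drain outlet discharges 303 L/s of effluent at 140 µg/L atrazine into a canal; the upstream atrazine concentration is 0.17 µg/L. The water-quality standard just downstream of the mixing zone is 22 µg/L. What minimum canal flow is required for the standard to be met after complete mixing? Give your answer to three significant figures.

1640 L/s

Set C_mix = 22: (Q·0.1700 + 303.0·140.0) / (Q + 303.0) = 22
→ Q = 303.0·(140.0 − 22)/(22 − 0.1700) = 1638 L/s.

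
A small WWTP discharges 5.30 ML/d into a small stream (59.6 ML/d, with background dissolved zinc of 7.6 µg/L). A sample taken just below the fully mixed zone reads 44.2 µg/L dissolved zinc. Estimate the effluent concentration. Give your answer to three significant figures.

456 µg/L

Mass balance: 59.60·7.600 + 5.300·Cₑ = 64.90·44.20
→ Cₑ = (64.90·44.20 − 59.60·7.600) / 5.300 = 455.8 µg/L.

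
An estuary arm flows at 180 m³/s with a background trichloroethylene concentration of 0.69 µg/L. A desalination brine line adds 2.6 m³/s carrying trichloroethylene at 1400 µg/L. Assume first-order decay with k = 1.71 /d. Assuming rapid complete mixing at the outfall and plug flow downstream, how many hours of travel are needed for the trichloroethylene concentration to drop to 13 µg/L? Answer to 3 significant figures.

Conservation of mass: C = (180.0·0.6900 + 2.600·1400) / 182.6 = 3764/182.6 = 20.61 µg/L.
20.61·exp(−k·t) = 13 → t = ln(20.61/13)/k = 23290 s = 6.471 h.

6.47 h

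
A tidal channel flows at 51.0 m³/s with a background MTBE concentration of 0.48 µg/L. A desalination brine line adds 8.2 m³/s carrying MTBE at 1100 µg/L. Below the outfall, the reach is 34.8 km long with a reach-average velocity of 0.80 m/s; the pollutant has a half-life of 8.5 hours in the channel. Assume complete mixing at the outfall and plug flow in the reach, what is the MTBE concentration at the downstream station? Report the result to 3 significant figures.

After mixing, C = (51.00·0.4800 + 8.200·1100) / 59.20 = 9044/59.20 = 152.8 µg/L.
Travel time t = 34.8·1000 / 0.80 = 43500 s = 12.08 h.
Half-life 8.5 h → k = ln 2 / 8.5 = 0.08155 h⁻¹ = 1.957 d⁻¹.
After decay, C = 152.8 × e^(−kt) = 152.8 × 0.3733 = 57.03 µg/L.

57.0 µg/L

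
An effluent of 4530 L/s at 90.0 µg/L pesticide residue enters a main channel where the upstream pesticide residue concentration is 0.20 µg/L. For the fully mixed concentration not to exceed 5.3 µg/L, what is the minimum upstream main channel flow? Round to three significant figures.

75200 L/s

Set C_mix = 5.3: (Q·0.2000 + 4530·90.00) / (Q + 4530) = 5.3
→ Q = 4530·(90.00 − 5.3)/(5.3 − 0.2000) = 75230 L/s.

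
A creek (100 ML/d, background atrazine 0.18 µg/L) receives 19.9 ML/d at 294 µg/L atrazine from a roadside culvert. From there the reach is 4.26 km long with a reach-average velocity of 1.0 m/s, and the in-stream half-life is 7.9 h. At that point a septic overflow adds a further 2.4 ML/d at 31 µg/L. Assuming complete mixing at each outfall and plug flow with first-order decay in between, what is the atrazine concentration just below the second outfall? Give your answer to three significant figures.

Conservation of mass: C = (100.0·0.1800 + 19.90·294.0) / 119.9 = 5869/119.9 = 48.95 µg/L; combined flow 119.9 ML/d.
Travel time t = 4.26·1000 / 1.0 = 4260 s = 1.183 h.
Half-life 7.9 h → k = ln 2 / 7.9 = 0.08774 h⁻¹ = 2.106 d⁻¹.
Applying C = C₀e^(−kt): 48.95 × 0.9014 = 44.12 µg/L.
Second outfall: C = (119.9·44.12 + 2.400·31.00)/122.3 = 43.86 µg/L.

43.9 µg/L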